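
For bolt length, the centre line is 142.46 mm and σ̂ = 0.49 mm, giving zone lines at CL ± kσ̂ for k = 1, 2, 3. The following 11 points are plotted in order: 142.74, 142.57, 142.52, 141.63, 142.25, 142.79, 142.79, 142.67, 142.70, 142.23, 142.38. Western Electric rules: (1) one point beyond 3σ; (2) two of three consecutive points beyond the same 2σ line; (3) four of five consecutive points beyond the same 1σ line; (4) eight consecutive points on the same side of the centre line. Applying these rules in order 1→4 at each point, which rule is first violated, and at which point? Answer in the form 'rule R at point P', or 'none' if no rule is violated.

Zone of each point (C = within 1σ̂, B = 1σ̂–2σ̂, A = 2σ̂–3σ̂, * = beyond 3σ̂; sign = side of CL): 1:+C, 2:+C, 3:+C, 4:-B, 5:-C, 6:+C, 7:+C, 8:+C, 9:+C, 10:-C, 11:-C
No rule fires across all 11 points.

none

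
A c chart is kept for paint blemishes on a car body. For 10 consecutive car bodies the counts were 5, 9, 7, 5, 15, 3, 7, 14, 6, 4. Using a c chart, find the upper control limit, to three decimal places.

c̄ = (5 + 9 + 7 + 5 + 15 + 3 + 7 + 14 + 6 + 4) / 10 = 75 / 10 = 7.5000
UCL = c̄ + 3√c̄ = 7.5000 + 3 × √7.5000 = 7.5000 + 3 × 2.7386 = 15.7158

15.716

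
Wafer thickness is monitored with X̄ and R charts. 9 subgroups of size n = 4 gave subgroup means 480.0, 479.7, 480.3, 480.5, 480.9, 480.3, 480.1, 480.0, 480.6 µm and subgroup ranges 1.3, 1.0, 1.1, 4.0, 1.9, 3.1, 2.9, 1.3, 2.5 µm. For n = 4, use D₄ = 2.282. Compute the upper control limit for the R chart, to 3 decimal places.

R̄ = (1.3 + 1.0 + 1.1 + 4.0 + 1.9 + 3.1 + 2.9 + 1.3 + 2.5) / 9 = 19.1000 / 9 = 2.1222
UCL_R = D₄·R̄ = 2.282 × 2.1222 = 4.8429

4.843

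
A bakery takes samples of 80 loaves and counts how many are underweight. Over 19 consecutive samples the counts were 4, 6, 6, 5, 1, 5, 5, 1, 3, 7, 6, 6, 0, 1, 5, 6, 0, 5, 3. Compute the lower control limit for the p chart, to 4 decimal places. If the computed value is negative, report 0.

0.0000

p̄ = Σdᵢ / (k·n) = 75 / (19 × 80) = 0.04934
LCL = p̄ − 3·√(p̄(1−p̄)/n) = 0.04934 − 3 × 0.02421 = -0.02330 → 0 (negative, so LCL = 0)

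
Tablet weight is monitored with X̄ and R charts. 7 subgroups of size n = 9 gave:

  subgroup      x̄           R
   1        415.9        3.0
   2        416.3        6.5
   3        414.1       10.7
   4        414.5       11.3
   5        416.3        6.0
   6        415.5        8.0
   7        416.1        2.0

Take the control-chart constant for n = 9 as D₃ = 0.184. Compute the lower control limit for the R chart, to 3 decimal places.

R̄ = (3.0 + 6.5 + 10.7 + 11.3 + 6.0 + 8.0 + 2.0) / 7 = 47.5000 / 7 = 6.7857
LCL_R = D₃·R̄ = 0.184 × 6.7857 = 1.2486

1.249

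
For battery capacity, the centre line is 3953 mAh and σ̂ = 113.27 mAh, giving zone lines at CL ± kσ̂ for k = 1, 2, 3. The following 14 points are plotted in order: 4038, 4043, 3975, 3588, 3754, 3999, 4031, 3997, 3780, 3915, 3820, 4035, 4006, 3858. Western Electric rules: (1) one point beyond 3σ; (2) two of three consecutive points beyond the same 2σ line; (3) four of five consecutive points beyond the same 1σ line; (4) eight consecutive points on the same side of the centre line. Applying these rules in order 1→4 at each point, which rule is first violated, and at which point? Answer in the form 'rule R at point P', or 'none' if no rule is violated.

rule 1 at point 4

Zone of each point (C = within 1σ̂, B = 1σ̂–2σ̂, A = 2σ̂–3σ̂, * = beyond 3σ̂; sign = side of CL): 1:+C, 2:+C, 3:+C, 4:-*, 5:-B, 6:+C, 7:+C, 8:+C, 9:-B, 10:-C, 11:-B, 12:+C, 13:+C, 14:-C
Rule 1 (one point beyond the 3σ limits) is satisfied at point 4.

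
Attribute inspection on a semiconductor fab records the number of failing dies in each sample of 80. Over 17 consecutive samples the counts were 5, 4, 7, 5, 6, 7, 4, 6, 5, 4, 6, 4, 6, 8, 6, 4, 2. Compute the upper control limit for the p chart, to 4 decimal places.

p̄ = Σdᵢ / (k·n) = 89 / (17 × 80) = 0.06544
UCL = p̄ + 3·√(p̄(1−p̄)/n) = 0.06544 + 3 × √(0.06544×0.93456/80) = 0.06544 + 3 × 0.02765 = 0.14839

0.1484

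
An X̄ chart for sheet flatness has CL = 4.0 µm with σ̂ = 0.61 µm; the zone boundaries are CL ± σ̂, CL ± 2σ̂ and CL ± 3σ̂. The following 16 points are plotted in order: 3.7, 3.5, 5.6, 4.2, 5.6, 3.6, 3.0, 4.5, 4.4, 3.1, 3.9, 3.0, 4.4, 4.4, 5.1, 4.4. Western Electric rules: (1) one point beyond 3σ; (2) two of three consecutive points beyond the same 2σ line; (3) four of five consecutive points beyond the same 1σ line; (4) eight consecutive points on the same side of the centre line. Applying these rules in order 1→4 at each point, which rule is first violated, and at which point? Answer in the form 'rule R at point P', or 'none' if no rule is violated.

rule 2 at point 5

Zone of each point (C = within 1σ̂, B = 1σ̂–2σ̂, A = 2σ̂–3σ̂, * = beyond 3σ̂; sign = side of CL): 1:-C, 2:-C, 3:+A, 4:+C, 5:+A, 6:-C, 7:-B, 8:+C, 9:+C, 10:-B, 11:-C, 12:-B, 13:+C, 14:+C, 15:+B, 16:+C
Rule 2 (two of three consecutive points beyond the same 2σ limit) is satisfied at point 5.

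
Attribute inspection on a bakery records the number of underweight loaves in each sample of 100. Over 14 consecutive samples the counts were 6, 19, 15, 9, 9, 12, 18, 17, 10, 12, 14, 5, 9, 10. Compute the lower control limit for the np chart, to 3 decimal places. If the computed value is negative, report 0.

2.113

p̄ = Σdᵢ / (k·n) = 165 / (14 × 100) = 0.11786
LCL = np̄ − 3·√(np̄(1−p̄)) = 11.7857 − 3 × 3.2244 = 2.1125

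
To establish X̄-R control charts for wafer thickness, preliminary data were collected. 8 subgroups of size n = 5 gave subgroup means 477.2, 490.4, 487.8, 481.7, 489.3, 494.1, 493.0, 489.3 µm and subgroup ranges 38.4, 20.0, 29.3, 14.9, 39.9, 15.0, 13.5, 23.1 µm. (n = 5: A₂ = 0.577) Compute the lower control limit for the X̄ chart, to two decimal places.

X̄̄ = (477.2 + 490.4 + 487.8 + 481.7 + 489.3 + 494.1 + 493.0 + 489.3) / 8 = 3902.8000 / 8 = 487.8500
R̄ = (38.4 + 20.0 + 29.3 + 14.9 + 39.9 + 15.0 + 13.5 + 23.1) / 8 = 194.1000 / 8 = 24.2625
LCL = X̄̄ − A₂·R̄ = 487.8500 − 0.577 × 24.2625 = 473.8505

473.85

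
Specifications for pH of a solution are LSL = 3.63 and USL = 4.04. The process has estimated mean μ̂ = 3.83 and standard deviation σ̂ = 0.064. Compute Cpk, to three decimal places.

Cpu = (USL − μ̂) / (3σ̂) = (4.04 − 3.83) / (3 × 0.064) = 1.0937; Cpl = (μ̂ − LSL) / (3σ̂) = (3.83 − 3.63) / (3 × 0.064) = 1.0417; Cpk = min(Cpu, Cpl) = 1.0417

1.042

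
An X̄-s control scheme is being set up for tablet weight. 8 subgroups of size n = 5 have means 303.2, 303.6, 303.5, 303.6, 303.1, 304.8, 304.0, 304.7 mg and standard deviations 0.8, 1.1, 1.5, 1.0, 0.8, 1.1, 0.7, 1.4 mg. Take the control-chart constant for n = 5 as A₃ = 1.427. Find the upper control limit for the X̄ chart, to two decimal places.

X̄̄ = (303.2 + 303.6 + 303.5 + 303.6 + 303.1 + 304.8 + 304.0 + 304.7) / 8 = 303.8125
s̄ = (0.8 + 1.1 + 1.5 + 1.0 + 0.8 + 1.1 + 0.7 + 1.4) / 8 = 1.0500
UCL = X̄̄ + A₃·s̄ = 303.8125 + 1.427 × 1.0500 = 305.3109

305.31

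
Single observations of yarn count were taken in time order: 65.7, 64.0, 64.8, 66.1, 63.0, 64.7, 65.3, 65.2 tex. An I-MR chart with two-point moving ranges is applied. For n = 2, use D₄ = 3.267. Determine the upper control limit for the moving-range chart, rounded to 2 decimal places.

4.34

Moving ranges: 1.7, 0.8, 1.3, 3.1, 1.7, 0.6, 0.1; M̄R̄ = 9.3000 / 7 = 1.3286
UCL_MR = D₄·M̄R̄ = 3.267 × 1.3286 = 4.3404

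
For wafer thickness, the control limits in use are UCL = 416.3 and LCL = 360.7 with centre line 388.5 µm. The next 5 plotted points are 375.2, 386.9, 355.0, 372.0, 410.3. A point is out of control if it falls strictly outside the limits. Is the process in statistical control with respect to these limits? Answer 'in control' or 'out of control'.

Compare each point to [360.7, 416.3]: sample 3 = 355.0 < LCL.

out of control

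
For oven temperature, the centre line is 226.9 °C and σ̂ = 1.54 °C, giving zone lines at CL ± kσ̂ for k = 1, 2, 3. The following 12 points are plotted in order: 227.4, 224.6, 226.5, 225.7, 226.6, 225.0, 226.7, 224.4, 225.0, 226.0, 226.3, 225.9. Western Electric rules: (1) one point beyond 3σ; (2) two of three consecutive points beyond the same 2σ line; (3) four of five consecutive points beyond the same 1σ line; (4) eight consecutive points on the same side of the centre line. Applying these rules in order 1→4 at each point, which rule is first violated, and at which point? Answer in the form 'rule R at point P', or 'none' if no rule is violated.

rule 4 at point 9

Zone of each point (C = within 1σ̂, B = 1σ̂–2σ̂, A = 2σ̂–3σ̂, * = beyond 3σ̂; sign = side of CL): 1:+C, 2:-B, 3:-C, 4:-C, 5:-C, 6:-B, 7:-C, 8:-B, 9:-B, 10:-C, 11:-C, 12:-C
Rule 4 (eight consecutive points on the same side of the centre line) is satisfied at point 9.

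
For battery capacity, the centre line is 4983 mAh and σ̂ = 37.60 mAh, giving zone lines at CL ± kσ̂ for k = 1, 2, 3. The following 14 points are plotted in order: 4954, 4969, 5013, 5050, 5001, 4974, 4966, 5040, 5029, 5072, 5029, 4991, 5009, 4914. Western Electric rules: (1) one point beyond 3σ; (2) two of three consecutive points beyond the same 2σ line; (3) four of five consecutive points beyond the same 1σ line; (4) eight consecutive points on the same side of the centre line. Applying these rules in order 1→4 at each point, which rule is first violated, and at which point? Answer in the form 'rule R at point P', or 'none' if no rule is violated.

Zone of each point (C = within 1σ̂, B = 1σ̂–2σ̂, A = 2σ̂–3σ̂, * = beyond 3σ̂; sign = side of CL): 1:-C, 2:-C, 3:+C, 4:+B, 5:+C, 6:-C, 7:-C, 8:+B, 9:+B, 10:+A, 11:+B, 12:+C, 13:+C, 14:-B
Rule 3 (four of five consecutive points beyond the same 1σ limit) is satisfied at point 11.

rule 3 at point 11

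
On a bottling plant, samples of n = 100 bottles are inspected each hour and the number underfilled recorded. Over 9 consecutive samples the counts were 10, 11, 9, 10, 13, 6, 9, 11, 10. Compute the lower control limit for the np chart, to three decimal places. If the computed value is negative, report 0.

p̄ = Σdᵢ / (k·n) = 89 / (9 × 100) = 0.09889
LCL = np̄ − 3·√(np̄(1−p̄)) = 9.8889 − 3 × 2.9851 = 0.9335

0.934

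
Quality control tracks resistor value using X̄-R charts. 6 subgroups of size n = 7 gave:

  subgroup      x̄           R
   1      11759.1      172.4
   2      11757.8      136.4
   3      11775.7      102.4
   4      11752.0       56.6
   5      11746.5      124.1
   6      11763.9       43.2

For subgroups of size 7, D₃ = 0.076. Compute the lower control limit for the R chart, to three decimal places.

R̄ = (172.4 + 136.4 + 102.4 + 56.6 + 124.1 + 43.2) / 6 = 635.1000 / 6 = 105.8500
LCL_R = D₃·R̄ = 0.076 × 105.8500 = 8.0446

8.045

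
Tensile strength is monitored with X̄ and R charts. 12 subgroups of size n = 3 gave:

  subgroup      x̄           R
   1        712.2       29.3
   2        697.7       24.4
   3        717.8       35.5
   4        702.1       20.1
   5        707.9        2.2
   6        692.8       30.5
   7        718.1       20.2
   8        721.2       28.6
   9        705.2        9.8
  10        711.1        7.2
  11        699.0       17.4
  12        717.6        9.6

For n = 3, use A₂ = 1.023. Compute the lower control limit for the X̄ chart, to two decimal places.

688.54

X̄̄ = (712.2 + 697.7 + 717.8 + 702.1 + 707.9 + 692.8 + 718.1 + 721.2 + 705.2 + 711.1 + 699.0 + 717.6) / 12 = 8502.7000 / 12 = 708.5583
R̄ = (29.3 + 24.4 + 35.5 + 20.1 + 2.2 + 30.5 + 20.2 + 28.6 + 9.8 + 7.2 + 17.4 + 9.6) / 12 = 234.8000 / 12 = 19.5667
LCL = X̄̄ − A₂·R̄ = 708.5583 − 1.023 × 19.5667 = 688.5416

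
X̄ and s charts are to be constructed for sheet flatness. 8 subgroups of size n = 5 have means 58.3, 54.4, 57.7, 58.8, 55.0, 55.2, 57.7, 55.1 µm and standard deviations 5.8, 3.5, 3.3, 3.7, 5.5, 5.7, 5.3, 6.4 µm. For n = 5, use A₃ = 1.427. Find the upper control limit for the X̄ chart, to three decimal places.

X̄̄ = (58.3 + 54.4 + 57.7 + 58.8 + 55.0 + 55.2 + 57.7 + 55.1) / 8 = 56.5250
s̄ = (5.8 + 3.5 + 3.3 + 3.7 + 5.5 + 5.7 + 5.3 + 6.4) / 8 = 4.9000
UCL = X̄̄ + A₃·s̄ = 56.5250 + 1.427 × 4.9000 = 63.5173

63.517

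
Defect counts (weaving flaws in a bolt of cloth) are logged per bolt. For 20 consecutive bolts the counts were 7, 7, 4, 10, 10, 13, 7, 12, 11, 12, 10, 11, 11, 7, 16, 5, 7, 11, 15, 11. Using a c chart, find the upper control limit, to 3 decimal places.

c̄ = (7 + 7 + 4 + 10 + 10 + 13 + 7 + 12 + 11 + 12 + 10 + 11 + 11 + 7 + 16 + 5 + 7 + 11 + 15 + 11) / 20 = 197 / 20 = 9.8500
UCL = c̄ + 3√c̄ = 9.8500 + 3 × √9.8500 = 9.8500 + 3 × 3.1385 = 19.2654

19.265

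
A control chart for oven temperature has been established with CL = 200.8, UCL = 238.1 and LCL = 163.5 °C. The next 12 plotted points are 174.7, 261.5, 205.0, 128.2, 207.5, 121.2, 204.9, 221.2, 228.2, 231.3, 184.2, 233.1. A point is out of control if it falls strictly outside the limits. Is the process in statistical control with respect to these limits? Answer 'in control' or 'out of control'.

out of control

Compare each point to [163.5, 238.1]: sample 2 = 261.5 > UCL; sample 4 = 128.2 < LCL; sample 6 = 121.2 < LCL.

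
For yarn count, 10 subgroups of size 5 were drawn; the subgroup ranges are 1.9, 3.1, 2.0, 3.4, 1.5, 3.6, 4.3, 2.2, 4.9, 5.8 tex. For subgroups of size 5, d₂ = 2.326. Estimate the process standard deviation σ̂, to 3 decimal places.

R̄ = (1.9 + 3.1 + 2.0 + 3.4 + 1.5 + 3.6 + 4.3 + 2.2 + 4.9 + 5.8) / 10 = 3.2700
σ̂ = R̄ / d₂ = 3.2700 / 2.326 = 1.4058

1.406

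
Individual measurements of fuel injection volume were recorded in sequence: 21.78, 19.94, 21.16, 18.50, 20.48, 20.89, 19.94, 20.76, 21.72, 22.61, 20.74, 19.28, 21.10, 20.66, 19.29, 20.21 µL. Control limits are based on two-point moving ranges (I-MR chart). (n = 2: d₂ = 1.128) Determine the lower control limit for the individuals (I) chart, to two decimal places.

17.09

X̄ = (21.78 + 19.94 + 21.16 + 18.50 + 20.48 + 20.89 + 19.94 + 20.76 + 21.72 + 22.61 + 20.74 + 19.28 + 21.10 + 20.66 + 19.29 + 20.21) / 16 = 20.5663
Moving ranges: 1.84, 1.22, 2.66, 1.98, 0.41, 0.95, 0.82, 0.96, 0.89, 1.87, 1.46, 1.82, 0.44, 1.37, 0.92; M̄R̄ = 19.6100 / 15 = 1.3073
LCL = X̄ − 3·M̄R̄/d₂ = 20.5663 − 3 × 1.3073 / 1.128 = 17.0893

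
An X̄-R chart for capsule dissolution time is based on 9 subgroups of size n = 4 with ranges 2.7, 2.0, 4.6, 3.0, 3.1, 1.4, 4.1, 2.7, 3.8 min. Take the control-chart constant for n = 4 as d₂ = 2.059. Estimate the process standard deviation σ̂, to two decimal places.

1.48

R̄ = (2.7 + 2.0 + 4.6 + 3.0 + 3.1 + 1.4 + 4.1 + 2.7 + 3.8) / 9 = 3.0444
σ̂ = R̄ / d₂ = 3.0444 / 2.059 = 1.4786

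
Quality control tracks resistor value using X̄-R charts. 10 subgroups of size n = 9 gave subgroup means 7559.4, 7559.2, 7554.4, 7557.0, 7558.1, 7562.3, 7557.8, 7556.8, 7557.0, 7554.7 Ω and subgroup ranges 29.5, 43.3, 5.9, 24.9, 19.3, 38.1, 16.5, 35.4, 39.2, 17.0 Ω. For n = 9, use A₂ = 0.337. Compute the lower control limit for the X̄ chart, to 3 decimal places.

X̄̄ = (7559.4 + 7559.2 + 7554.4 + 7557.0 + 7558.1 + 7562.3 + 7557.8 + 7556.8 + 7557.0 + 7554.7) / 10 = 75576.7000 / 10 = 7557.6700
R̄ = (29.5 + 43.3 + 5.9 + 24.9 + 19.3 + 38.1 + 16.5 + 35.4 + 39.2 + 17.0) / 10 = 269.1000 / 10 = 26.9100
LCL = X̄̄ − A₂·R̄ = 7557.6700 − 0.337 × 26.9100 = 7548.6013

7548.601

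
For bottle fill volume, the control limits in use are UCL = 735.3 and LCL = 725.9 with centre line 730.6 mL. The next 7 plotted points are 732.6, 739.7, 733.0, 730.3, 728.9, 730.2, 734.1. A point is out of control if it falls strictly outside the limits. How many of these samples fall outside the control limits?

Compare each point to [725.9, 735.3]: sample 2 = 739.7 > UCL.

1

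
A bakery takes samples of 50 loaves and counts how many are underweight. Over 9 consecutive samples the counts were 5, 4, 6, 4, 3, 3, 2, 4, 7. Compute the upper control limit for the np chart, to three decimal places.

p̄ = Σdᵢ / (k·n) = 38 / (9 × 50) = 0.08444
UCL = np̄ + 3·√(np̄(1−p̄)) = 4.2222 + 3 × √(4.2222×0.91556) = 4.2222 + 3 × 1.9661 = 10.1206

10.121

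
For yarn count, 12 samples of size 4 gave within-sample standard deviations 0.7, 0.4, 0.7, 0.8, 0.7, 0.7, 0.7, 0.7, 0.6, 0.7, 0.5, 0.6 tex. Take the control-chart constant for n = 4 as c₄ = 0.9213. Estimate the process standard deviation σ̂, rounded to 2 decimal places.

s̄ = (0.7 + 0.4 + 0.7 + 0.8 + 0.7 + 0.7 + 0.7 + 0.7 + 0.6 + 0.7 + 0.5 + 0.6) / 12 = 0.6500
σ̂ = s̄ / c₄ = 0.6500 / 0.9213 = 0.7055

0.71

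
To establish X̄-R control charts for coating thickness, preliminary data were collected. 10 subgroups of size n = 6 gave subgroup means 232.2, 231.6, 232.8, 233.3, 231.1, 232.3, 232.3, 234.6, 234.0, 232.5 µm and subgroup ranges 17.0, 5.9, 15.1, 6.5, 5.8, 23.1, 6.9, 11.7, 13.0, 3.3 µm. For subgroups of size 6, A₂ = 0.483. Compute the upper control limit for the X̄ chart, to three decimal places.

X̄̄ = (232.2 + 231.6 + 232.8 + 233.3 + 231.1 + 232.3 + 232.3 + 234.6 + 234.0 + 232.5) / 10 = 2326.7000 / 10 = 232.6700
R̄ = (17.0 + 5.9 + 15.1 + 6.5 + 5.8 + 23.1 + 6.9 + 11.7 + 13.0 + 3.3) / 10 = 108.3000 / 10 = 10.8300
UCL = X̄̄ + A₂·R̄ = 232.6700 + 0.483 × 10.8300 = 237.9009

237.901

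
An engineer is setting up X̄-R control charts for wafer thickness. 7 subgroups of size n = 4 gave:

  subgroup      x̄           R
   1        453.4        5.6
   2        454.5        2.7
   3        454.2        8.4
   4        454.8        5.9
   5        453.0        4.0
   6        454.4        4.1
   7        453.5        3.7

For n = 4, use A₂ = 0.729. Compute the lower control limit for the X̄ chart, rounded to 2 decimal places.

450.39

X̄̄ = (453.4 + 454.5 + 454.2 + 454.8 + 453.0 + 454.4 + 453.5) / 7 = 3177.8000 / 7 = 453.9714
R̄ = (5.6 + 2.7 + 8.4 + 5.9 + 4.0 + 4.1 + 3.7) / 7 = 34.4000 / 7 = 4.9143
LCL = X̄̄ − A₂·R̄ = 453.9714 − 0.729 × 4.9143 = 450.3889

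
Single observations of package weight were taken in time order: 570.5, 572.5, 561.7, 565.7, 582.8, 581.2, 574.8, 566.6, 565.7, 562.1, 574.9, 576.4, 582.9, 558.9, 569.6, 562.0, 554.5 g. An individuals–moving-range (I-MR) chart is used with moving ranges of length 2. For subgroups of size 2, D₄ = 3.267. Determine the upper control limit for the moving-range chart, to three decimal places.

25.564

Moving ranges: 2.0, 10.8, 4.0, 17.1, 1.6, 6.4, 8.2, 0.9, 3.6, 12.8, 1.5, 6.5, 24.0, 10.7, 7.6, 7.5; M̄R̄ = 125.2000 / 16 = 7.8250
UCL_MR = D₄·M̄R̄ = 3.267 × 7.8250 = 25.5643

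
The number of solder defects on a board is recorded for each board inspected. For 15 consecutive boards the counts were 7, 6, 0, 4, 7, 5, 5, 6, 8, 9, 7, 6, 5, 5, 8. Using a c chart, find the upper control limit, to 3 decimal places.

13.133

c̄ = (7 + 6 + 0 + 4 + 7 + 5 + 5 + 6 + 8 + 9 + 7 + 6 + 5 + 5 + 8) / 15 = 88 / 15 = 5.8667
UCL = c̄ + 3√c̄ = 5.8667 + 3 × √5.8667 = 5.8667 + 3 × 2.4221 = 13.1330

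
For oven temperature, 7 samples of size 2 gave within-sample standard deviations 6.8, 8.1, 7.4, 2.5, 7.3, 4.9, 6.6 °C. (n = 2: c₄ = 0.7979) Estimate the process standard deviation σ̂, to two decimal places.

7.81

s̄ = (6.8 + 8.1 + 7.4 + 2.5 + 7.3 + 4.9 + 6.6) / 7 = 6.2286
σ̂ = s̄ / c₄ = 6.2286 / 0.7979 = 7.8062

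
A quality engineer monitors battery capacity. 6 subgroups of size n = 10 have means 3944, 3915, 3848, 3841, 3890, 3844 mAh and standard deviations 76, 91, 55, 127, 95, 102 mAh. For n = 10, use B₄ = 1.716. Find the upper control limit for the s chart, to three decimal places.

156.156

s̄ = (76 + 91 + 55 + 127 + 95 + 102) / 6 = 91.0000
UCL_s = B₄·s̄ = 1.716 × 91.0000 = 156.1560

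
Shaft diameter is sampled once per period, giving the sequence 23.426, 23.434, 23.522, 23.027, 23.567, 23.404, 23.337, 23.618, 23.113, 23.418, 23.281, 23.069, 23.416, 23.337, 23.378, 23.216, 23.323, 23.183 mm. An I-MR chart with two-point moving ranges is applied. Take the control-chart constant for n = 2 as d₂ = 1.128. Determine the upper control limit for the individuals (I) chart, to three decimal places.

X̄ = (23.426 + 23.434 + 23.522 + 23.027 + 23.567 + 23.404 + 23.337 + 23.618 + 23.113 + 23.418 + 23.281 + 23.069 + 23.416 + 23.337 + 23.378 + 23.216 + 23.323 + 23.183) / 18 = 23.3372
Moving ranges: 0.008, 0.088, 0.495, 0.540, 0.163, 0.067, 0.281, 0.505, 0.305, 0.137, 0.212, 0.347, 0.079, 0.041, 0.162, 0.107, 0.140; M̄R̄ = 3.6770 / 17 = 0.2163
UCL = X̄ + 3·M̄R̄/d₂ = 23.3372 + 3 × 0.2163 / 1.128 = 23.9124

23.912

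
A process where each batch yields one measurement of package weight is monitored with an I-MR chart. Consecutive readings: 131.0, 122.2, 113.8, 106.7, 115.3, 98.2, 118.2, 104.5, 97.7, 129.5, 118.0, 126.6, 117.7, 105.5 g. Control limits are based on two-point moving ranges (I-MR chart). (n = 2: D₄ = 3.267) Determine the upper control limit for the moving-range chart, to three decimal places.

Moving ranges: 8.8, 8.4, 7.1, 8.6, 17.1, 20.0, 13.7, 6.8, 31.8, 11.5, 8.6, 8.9, 12.2; M̄R̄ = 163.5000 / 13 = 12.5769
UCL_MR = D₄·M̄R̄ = 3.267 × 12.5769 = 41.0888

41.089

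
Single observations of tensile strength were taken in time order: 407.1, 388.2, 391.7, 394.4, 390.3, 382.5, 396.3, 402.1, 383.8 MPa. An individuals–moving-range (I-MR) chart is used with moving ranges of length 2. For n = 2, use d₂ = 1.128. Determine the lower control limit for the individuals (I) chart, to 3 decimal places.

X̄ = (407.1 + 388.2 + 391.7 + 394.4 + 390.3 + 382.5 + 396.3 + 402.1 + 383.8) / 9 = 392.9333
Moving ranges: 18.9, 3.5, 2.7, 4.1, 7.8, 13.8, 5.8, 18.3; M̄R̄ = 74.9000 / 8 = 9.3625
LCL = X̄ − 3·M̄R̄/d₂ = 392.9333 − 3 × 9.3625 / 1.128 = 368.0331

368.033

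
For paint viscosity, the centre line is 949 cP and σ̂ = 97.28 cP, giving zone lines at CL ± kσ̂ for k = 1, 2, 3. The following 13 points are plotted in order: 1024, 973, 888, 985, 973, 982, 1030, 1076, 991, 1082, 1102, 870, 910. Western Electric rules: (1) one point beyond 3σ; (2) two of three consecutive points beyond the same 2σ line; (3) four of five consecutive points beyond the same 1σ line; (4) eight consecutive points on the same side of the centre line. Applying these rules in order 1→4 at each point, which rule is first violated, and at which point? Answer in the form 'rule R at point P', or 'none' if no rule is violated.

Zone of each point (C = within 1σ̂, B = 1σ̂–2σ̂, A = 2σ̂–3σ̂, * = beyond 3σ̂; sign = side of CL): 1:+C, 2:+C, 3:-C, 4:+C, 5:+C, 6:+C, 7:+C, 8:+B, 9:+C, 10:+B, 11:+B, 12:-C, 13:-C
Rule 4 (eight consecutive points on the same side of the centre line) is satisfied at point 11.

rule 4 at point 11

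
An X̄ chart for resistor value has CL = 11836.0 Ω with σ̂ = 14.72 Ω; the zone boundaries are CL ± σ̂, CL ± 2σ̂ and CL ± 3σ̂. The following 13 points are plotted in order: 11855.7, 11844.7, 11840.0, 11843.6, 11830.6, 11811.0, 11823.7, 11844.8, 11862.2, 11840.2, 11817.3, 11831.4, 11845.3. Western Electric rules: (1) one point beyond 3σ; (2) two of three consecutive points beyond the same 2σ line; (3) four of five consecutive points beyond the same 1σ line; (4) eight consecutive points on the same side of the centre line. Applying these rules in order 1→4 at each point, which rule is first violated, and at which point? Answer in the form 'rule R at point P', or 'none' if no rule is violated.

none

Zone of each point (C = within 1σ̂, B = 1σ̂–2σ̂, A = 2σ̂–3σ̂, * = beyond 3σ̂; sign = side of CL): 1:+B, 2:+C, 3:+C, 4:+C, 5:-C, 6:-B, 7:-C, 8:+C, 9:+B, 10:+C, 11:-B, 12:-C, 13:+C
No rule fires across all 13 points.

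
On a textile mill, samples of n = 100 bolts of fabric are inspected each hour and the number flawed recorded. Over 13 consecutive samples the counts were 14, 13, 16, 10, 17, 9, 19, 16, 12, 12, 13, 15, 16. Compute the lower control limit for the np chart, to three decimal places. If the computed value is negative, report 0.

3.590

p̄ = Σdᵢ / (k·n) = 182 / (13 × 100) = 0.14000
LCL = np̄ − 3·√(np̄(1−p̄)) = 14.0000 − 3 × 3.4699 = 3.5904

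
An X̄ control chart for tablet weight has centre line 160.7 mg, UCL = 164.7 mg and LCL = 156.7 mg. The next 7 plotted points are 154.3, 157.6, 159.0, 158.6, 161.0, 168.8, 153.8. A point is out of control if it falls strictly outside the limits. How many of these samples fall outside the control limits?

Compare each point to [156.7, 164.7]: sample 1 = 154.3 < LCL; sample 6 = 168.8 > UCL; sample 7 = 153.8 < LCL.

3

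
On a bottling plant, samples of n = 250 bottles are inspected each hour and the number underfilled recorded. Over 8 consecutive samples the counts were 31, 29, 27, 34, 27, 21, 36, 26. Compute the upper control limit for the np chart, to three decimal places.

p̄ = Σdᵢ / (k·n) = 231 / (8 × 250) = 0.11550
UCL = np̄ + 3·√(np̄(1−p̄)) = 28.8750 + 3 × √(28.8750×0.88450) = 28.8750 + 3 × 5.0537 = 44.0361

44.036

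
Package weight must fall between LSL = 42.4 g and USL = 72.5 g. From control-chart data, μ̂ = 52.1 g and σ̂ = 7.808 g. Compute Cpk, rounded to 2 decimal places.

0.41

Cpu = (USL − μ̂) / (3σ̂) = (72.5 − 52.1) / (3 × 7.808) = 0.8709; Cpl = (μ̂ − LSL) / (3σ̂) = (52.1 − 42.4) / (3 × 7.808) = 0.4141; Cpk = min(Cpu, Cpl) = 0.4141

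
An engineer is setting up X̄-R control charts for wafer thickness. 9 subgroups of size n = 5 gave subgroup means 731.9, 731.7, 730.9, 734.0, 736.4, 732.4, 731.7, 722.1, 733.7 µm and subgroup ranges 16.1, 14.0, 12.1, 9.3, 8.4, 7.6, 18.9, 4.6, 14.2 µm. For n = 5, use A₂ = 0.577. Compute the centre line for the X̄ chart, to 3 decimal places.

731.644

X̄̄ = (731.9 + 731.7 + 730.9 + 734.0 + 736.4 + 732.4 + 731.7 + 722.1 + 733.7) / 9 = 6584.8000 / 9 = 731.6444
CL = X̄̄ = 731.6444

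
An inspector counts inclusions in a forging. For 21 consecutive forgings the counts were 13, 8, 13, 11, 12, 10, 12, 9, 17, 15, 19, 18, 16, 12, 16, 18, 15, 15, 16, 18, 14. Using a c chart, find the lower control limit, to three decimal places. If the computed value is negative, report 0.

2.861

c̄ = (13 + 8 + 13 + 11 + 12 + 10 + 12 + 9 + 17 + 15 + 19 + 18 + 16 + 12 + 16 + 18 + 15 + 15 + 16 + 18 + 14) / 21 = 297 / 21 = 14.1429
LCL = c̄ − 3√c̄ = 14.1429 − 3 × 3.7607 = 2.8608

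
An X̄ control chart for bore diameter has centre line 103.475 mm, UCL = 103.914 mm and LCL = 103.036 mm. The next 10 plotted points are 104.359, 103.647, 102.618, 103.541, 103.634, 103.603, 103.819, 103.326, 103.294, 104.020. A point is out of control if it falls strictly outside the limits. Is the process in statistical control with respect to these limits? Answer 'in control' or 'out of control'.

out of control

Compare each point to [103.036, 103.914]: sample 1 = 104.359 > UCL; sample 3 = 102.618 < LCL; sample 10 = 104.020 > UCL.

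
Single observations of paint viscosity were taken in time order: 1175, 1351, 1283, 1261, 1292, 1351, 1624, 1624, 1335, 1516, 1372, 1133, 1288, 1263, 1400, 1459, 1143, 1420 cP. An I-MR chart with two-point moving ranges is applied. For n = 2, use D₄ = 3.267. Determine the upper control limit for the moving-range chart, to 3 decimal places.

Moving ranges: 176, 68, 22, 31, 59, 273, 0, 289, 181, 144, 239, 155, 25, 137, 59, 316, 277; M̄R̄ = 2451.0000 / 17 = 144.1765
UCL_MR = D₄·M̄R̄ = 3.267 × 144.1765 = 471.0245

471.025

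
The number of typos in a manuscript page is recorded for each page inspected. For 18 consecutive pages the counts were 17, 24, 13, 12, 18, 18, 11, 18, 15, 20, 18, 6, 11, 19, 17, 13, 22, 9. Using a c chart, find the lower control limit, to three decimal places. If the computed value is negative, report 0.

c̄ = (17 + 24 + 13 + 12 + 18 + 18 + 11 + 18 + 15 + 20 + 18 + 6 + 11 + 19 + 17 + 13 + 22 + 9) / 18 = 281 / 18 = 15.6111
LCL = c̄ − 3√c̄ = 15.6111 − 3 × 3.9511 = 3.7578

3.758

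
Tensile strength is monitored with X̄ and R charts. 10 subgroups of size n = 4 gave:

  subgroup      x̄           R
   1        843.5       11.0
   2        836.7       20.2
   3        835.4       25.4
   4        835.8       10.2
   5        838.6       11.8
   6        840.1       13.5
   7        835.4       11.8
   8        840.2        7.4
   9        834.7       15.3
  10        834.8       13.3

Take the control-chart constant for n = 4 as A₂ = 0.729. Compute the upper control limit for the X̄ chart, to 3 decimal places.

X̄̄ = (843.5 + 836.7 + 835.4 + 835.8 + 838.6 + 840.1 + 835.4 + 840.2 + 834.7 + 834.8) / 10 = 8375.2000 / 10 = 837.5200
R̄ = (11.0 + 20.2 + 25.4 + 10.2 + 11.8 + 13.5 + 11.8 + 7.4 + 15.3 + 13.3) / 10 = 139.9000 / 10 = 13.9900
UCL = X̄̄ + A₂·R̄ = 837.5200 + 0.729 × 13.9900 = 847.7187

847.719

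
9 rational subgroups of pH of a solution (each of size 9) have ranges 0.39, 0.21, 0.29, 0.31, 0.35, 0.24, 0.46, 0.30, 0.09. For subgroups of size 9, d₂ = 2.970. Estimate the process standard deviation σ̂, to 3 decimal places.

R̄ = (0.39 + 0.21 + 0.29 + 0.31 + 0.35 + 0.24 + 0.46 + 0.30 + 0.09) / 9 = 0.2933
σ̂ = R̄ / d₂ = 0.2933 / 2.970 = 0.0988

0.099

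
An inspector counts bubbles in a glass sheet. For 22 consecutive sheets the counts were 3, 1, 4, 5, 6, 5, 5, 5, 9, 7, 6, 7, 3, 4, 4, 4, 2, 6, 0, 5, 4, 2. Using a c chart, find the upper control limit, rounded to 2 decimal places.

10.71

c̄ = (3 + 1 + 4 + 5 + 6 + 5 + 5 + 5 + 9 + 7 + 6 + 7 + 3 + 4 + 4 + 4 + 2 + 6 + 0 + 5 + 4 + 2) / 22 = 97 / 22 = 4.4091
UCL = c̄ + 3√c̄ = 4.4091 + 3 × √4.4091 = 4.4091 + 3 × 2.0998 = 10.7084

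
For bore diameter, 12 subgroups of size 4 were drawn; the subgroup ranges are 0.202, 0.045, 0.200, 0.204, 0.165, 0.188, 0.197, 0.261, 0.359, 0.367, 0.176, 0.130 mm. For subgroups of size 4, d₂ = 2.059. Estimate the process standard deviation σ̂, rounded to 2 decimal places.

R̄ = (0.202 + 0.045 + 0.200 + 0.204 + 0.165 + 0.188 + 0.197 + 0.261 + 0.359 + 0.367 + 0.176 + 0.130) / 12 = 0.2078
σ̂ = R̄ / d₂ = 0.2078 / 2.059 = 0.1009

0.10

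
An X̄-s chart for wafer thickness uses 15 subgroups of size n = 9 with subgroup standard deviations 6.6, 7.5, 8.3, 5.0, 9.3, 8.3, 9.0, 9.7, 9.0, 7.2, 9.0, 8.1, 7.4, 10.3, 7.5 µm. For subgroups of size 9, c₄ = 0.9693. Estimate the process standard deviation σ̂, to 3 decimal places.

s̄ = (6.6 + 7.5 + 8.3 + 5.0 + 9.3 + 8.3 + 9.0 + 9.7 + 9.0 + 7.2 + 9.0 + 8.1 + 7.4 + 10.3 + 7.5) / 15 = 8.1467
σ̂ = s̄ / c₄ = 8.1467 / 0.9693 = 8.4047

8.405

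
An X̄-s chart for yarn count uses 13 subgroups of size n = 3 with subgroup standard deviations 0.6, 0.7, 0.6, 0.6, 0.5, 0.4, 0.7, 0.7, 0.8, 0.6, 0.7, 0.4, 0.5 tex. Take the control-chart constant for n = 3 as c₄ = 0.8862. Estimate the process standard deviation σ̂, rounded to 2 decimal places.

0.68

s̄ = (0.6 + 0.7 + 0.6 + 0.6 + 0.5 + 0.4 + 0.7 + 0.7 + 0.8 + 0.6 + 0.7 + 0.4 + 0.5) / 13 = 0.6000
σ̂ = s̄ / c₄ = 0.6000 / 0.8862 = 0.6770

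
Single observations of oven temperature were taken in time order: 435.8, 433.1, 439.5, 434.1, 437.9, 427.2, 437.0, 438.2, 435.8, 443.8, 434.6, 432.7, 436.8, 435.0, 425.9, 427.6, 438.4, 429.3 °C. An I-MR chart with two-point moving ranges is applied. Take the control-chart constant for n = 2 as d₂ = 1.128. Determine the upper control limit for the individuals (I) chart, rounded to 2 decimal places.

X̄ = (435.8 + 433.1 + 439.5 + 434.1 + 437.9 + 427.2 + 437.0 + 438.2 + 435.8 + 443.8 + 434.6 + 432.7 + 436.8 + 435.0 + 425.9 + 427.6 + 438.4 + 429.3) / 18 = 434.5944
Moving ranges: 2.7, 6.4, 5.4, 3.8, 10.7, 9.8, 1.2, 2.4, 8.0, 9.2, 1.9, 4.1, 1.8, 9.1, 1.7, 10.8, 9.1; M̄R̄ = 98.1000 / 17 = 5.7706
UCL = X̄ + 3·M̄R̄/d₂ = 434.5944 + 3 × 5.7706 / 1.128 = 449.9418

449.94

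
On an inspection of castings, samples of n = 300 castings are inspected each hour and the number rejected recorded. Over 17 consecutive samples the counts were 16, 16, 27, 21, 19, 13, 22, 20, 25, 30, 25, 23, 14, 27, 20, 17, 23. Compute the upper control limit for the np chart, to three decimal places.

34.334

p̄ = Σdᵢ / (k·n) = 358 / (17 × 300) = 0.07020
UCL = np̄ + 3·√(np̄(1−p̄)) = 21.0588 + 3 × √(21.0588×0.92980) = 21.0588 + 3 × 4.4250 = 34.3338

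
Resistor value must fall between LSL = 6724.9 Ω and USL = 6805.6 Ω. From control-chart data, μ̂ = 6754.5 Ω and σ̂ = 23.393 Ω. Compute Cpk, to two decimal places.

Cpu = (USL − μ̂) / (3σ̂) = (6805.6 − 6754.5) / (3 × 23.393) = 0.7281; Cpl = (μ̂ − LSL) / (3σ̂) = (6754.5 − 6724.9) / (3 × 23.393) = 0.4218; Cpk = min(Cpu, Cpl) = 0.4218

0.42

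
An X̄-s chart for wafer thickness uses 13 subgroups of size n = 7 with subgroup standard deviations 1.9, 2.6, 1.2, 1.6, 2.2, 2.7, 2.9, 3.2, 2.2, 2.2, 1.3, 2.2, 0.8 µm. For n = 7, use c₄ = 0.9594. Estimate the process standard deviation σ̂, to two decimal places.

2.16

s̄ = (1.9 + 2.6 + 1.2 + 1.6 + 2.2 + 2.7 + 2.9 + 3.2 + 2.2 + 2.2 + 1.3 + 2.2 + 0.8) / 13 = 2.0769
σ̂ = s̄ / c₄ = 2.0769 / 0.9594 = 2.1648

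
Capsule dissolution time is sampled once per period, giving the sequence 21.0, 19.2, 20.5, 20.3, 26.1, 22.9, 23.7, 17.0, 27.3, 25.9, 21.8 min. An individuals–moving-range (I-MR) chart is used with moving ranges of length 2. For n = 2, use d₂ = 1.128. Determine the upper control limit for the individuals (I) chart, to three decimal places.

X̄ = (21.0 + 19.2 + 20.5 + 20.3 + 26.1 + 22.9 + 23.7 + 17.0 + 27.3 + 25.9 + 21.8) / 11 = 22.3364
Moving ranges: 1.8, 1.3, 0.2, 5.8, 3.2, 0.8, 6.7, 10.3, 1.4, 4.1; M̄R̄ = 35.6000 / 10 = 3.5600
UCL = X̄ + 3·M̄R̄/d₂ = 22.3364 + 3 × 3.5600 / 1.128 = 31.8044

31.804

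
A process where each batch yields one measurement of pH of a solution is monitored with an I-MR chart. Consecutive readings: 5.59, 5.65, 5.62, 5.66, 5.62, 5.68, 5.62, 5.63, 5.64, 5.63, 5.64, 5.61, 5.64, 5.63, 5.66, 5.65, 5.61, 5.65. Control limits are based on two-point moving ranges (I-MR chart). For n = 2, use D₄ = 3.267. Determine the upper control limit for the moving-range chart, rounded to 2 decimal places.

0.10

Moving ranges: 0.06, 0.03, 0.04, 0.04, 0.06, 0.06, 0.01, 0.01, 0.01, 0.01, 0.03, 0.03, 0.01, 0.03, 0.01, 0.04, 0.04; M̄R̄ = 0.5200 / 17 = 0.0306
UCL_MR = D₄·M̄R̄ = 3.267 × 0.0306 = 0.0999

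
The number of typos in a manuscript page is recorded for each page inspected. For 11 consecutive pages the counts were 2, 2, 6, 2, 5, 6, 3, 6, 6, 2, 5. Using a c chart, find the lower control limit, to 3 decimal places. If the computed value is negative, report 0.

0.000

c̄ = (2 + 2 + 6 + 2 + 5 + 6 + 3 + 6 + 6 + 2 + 5) / 11 = 45 / 11 = 4.0909
LCL = c̄ − 3√c̄ = 4.0909 − 3 × 2.0226 = -1.9769 → 0 (cannot be negative)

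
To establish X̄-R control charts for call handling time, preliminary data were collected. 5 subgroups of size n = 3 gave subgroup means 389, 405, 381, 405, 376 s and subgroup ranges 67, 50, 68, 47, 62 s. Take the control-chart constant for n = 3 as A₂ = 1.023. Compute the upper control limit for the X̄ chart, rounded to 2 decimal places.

451.35

X̄̄ = (389 + 405 + 381 + 405 + 376) / 5 = 1956.0000 / 5 = 391.2000
R̄ = (67 + 50 + 68 + 47 + 62) / 5 = 294.0000 / 5 = 58.8000
UCL = X̄̄ + A₂·R̄ = 391.2000 + 1.023 × 58.8000 = 451.3524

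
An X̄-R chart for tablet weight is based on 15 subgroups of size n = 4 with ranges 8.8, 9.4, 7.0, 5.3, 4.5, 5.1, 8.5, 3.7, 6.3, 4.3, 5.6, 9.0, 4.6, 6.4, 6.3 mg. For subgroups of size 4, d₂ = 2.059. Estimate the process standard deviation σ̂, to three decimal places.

3.069

R̄ = (8.8 + 9.4 + 7.0 + 5.3 + 4.5 + 5.1 + 8.5 + 3.7 + 6.3 + 4.3 + 5.6 + 9.0 + 4.6 + 6.4 + 6.3) / 15 = 6.3200
σ̂ = R̄ / d₂ = 6.3200 / 2.059 = 3.0695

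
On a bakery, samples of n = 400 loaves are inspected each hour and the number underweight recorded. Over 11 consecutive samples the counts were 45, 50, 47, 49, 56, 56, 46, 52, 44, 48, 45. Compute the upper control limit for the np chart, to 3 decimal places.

68.565

p̄ = Σdᵢ / (k·n) = 538 / (11 × 400) = 0.12227
UCL = np̄ + 3·√(np̄(1−p̄)) = 48.9091 + 3 × √(48.9091×0.87773) = 48.9091 + 3 × 6.5520 = 68.5651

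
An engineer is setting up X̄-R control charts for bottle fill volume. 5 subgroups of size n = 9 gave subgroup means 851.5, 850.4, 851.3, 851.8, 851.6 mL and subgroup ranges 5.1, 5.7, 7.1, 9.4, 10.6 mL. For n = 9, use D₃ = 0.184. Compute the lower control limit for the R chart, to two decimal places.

1.39

R̄ = (5.1 + 5.7 + 7.1 + 9.4 + 10.6) / 5 = 37.9000 / 5 = 7.5800
LCL_R = D₃·R̄ = 0.184 × 7.5800 = 1.3947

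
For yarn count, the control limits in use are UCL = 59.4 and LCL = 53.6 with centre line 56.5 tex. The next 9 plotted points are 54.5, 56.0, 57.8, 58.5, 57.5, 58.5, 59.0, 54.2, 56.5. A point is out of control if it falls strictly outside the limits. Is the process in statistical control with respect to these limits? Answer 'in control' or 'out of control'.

in control

All 9 points lie within [53.6, 59.4].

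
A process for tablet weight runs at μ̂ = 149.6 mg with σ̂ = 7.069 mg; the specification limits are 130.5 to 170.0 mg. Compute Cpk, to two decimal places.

0.90

Cpu = (USL − μ̂) / (3σ̂) = (170.0 − 149.6) / (3 × 7.069) = 0.9619; Cpl = (μ̂ − LSL) / (3σ̂) = (149.6 − 130.5) / (3 × 7.069) = 0.9006; Cpk = min(Cpu, Cpl) = 0.9006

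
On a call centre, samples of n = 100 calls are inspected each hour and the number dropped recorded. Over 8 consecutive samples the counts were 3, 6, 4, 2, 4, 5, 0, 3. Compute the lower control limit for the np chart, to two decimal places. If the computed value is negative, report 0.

0.00

p̄ = Σdᵢ / (k·n) = 27 / (8 × 100) = 0.03375
LCL = np̄ − 3·√(np̄(1−p̄)) = 3.3750 − 3 × 1.8058 = -2.0425 → 0 (negative, so LCL = 0)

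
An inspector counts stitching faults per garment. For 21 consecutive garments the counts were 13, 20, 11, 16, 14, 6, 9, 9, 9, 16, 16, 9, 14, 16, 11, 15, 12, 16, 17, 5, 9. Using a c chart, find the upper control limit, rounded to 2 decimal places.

23.14

c̄ = (13 + 20 + 11 + 16 + 14 + 6 + 9 + 9 + 9 + 16 + 16 + 9 + 14 + 16 + 11 + 15 + 12 + 16 + 17 + 5 + 9) / 21 = 263 / 21 = 12.5238
UCL = c̄ + 3√c̄ = 12.5238 + 3 × √12.5238 = 12.5238 + 3 × 3.5389 = 23.1405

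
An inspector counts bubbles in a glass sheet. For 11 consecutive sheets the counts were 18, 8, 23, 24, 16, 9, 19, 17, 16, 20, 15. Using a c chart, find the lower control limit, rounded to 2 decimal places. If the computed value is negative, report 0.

c̄ = (18 + 8 + 23 + 24 + 16 + 9 + 19 + 17 + 16 + 20 + 15) / 11 = 185 / 11 = 16.8182
LCL = c̄ − 3√c̄ = 16.8182 − 3 × 4.1010 = 4.5152

4.52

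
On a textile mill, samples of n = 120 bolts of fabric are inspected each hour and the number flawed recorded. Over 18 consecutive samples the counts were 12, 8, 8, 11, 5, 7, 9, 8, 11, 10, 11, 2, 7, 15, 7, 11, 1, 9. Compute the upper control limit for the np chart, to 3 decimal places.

16.850

p̄ = Σdᵢ / (k·n) = 152 / (18 × 120) = 0.07037
UCL = np̄ + 3·√(np̄(1−p̄)) = 8.4444 + 3 × √(8.4444×0.92963) = 8.4444 + 3 × 2.8018 = 16.8499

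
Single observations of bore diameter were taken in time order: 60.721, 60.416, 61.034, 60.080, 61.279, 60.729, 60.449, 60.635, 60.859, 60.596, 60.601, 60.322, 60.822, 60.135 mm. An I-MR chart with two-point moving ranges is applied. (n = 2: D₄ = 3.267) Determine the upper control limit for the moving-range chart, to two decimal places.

Moving ranges: 0.305, 0.618, 0.954, 1.199, 0.550, 0.280, 0.186, 0.224, 0.263, 0.005, 0.279, 0.500, 0.687; M̄R̄ = 6.0500 / 13 = 0.4654
UCL_MR = D₄·M̄R̄ = 3.267 × 0.4654 = 1.5204

1.52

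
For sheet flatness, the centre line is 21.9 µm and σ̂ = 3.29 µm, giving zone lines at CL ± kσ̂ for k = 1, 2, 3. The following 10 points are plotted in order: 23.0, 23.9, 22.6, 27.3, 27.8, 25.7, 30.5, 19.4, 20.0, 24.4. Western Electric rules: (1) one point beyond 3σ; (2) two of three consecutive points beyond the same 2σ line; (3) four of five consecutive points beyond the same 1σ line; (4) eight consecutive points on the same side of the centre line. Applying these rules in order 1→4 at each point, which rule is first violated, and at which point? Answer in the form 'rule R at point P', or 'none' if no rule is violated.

Zone of each point (C = within 1σ̂, B = 1σ̂–2σ̂, A = 2σ̂–3σ̂, * = beyond 3σ̂; sign = side of CL): 1:+C, 2:+C, 3:+C, 4:+B, 5:+B, 6:+B, 7:+A, 8:-C, 9:-C, 10:+C
Rule 3 (four of five consecutive points beyond the same 1σ limit) is satisfied at point 7.

rule 3 at point 7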